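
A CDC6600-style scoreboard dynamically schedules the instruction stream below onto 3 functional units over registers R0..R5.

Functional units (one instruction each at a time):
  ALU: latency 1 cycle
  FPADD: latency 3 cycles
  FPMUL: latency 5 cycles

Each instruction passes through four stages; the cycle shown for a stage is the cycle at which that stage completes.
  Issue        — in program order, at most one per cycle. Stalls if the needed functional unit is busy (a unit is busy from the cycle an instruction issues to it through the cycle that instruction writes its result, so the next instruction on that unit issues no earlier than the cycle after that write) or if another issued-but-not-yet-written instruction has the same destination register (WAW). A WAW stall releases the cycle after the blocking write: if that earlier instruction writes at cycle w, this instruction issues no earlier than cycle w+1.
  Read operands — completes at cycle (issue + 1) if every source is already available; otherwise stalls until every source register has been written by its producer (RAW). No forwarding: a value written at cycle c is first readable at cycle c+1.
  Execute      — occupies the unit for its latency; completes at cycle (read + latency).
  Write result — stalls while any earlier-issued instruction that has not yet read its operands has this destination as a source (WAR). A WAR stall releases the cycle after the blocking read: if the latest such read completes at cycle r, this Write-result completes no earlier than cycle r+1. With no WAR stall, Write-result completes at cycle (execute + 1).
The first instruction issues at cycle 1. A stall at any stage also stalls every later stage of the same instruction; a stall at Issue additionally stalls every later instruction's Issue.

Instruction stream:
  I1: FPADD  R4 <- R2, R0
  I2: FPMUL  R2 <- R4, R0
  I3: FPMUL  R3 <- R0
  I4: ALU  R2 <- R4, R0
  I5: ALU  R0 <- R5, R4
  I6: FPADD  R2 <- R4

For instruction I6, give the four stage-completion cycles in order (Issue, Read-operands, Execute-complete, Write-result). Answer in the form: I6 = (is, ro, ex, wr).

[I1] 1/2/5/6
[I2] 2/7/12/13  (RAW R4: wait I1 write@6)
[I3] 14/15/20/21  (struct: FPMUL busy until I2 writes@13)
[I4] 15/16/17/18
[I5] 19/20/21/22  (struct: ALU busy until I4 writes@18)
[I6] 20/21/24/25

I6 = (20, 21, 24, 25)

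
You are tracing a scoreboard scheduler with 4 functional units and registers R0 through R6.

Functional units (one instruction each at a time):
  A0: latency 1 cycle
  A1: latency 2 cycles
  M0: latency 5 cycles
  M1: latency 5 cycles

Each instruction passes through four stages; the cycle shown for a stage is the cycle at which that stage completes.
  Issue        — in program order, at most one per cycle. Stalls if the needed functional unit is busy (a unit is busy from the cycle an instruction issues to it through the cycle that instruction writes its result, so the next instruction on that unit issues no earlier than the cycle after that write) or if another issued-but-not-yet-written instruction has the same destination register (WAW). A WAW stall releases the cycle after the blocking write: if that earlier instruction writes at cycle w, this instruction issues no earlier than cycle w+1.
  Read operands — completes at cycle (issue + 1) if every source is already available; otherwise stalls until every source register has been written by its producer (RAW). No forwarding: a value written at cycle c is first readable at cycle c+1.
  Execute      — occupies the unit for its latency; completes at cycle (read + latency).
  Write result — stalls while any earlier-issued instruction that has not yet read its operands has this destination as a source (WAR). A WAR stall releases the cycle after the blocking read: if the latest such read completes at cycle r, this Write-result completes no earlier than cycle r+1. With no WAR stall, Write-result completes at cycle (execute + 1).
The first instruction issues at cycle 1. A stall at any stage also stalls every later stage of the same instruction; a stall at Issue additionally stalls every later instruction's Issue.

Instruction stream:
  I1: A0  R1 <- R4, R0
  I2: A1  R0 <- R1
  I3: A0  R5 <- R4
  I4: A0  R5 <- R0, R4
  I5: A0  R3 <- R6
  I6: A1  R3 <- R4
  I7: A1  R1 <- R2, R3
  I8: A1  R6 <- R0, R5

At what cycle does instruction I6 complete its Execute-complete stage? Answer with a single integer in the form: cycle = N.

cycle = 20

I1: IS=1 RO=2 EX=3 WR=4
I2: IS=2 RO=5 EX=7 WR=8  [RAW R1: wait I1 write@4]
I3: IS=5 RO=6 EX=7 WR=8  [struct: A0 busy until I1 writes@4]
I4: IS=9 RO=10 EX=11 WR=12  [struct: A0 busy until I3 writes@8]
I5: IS=13 RO=14 EX=15 WR=16  [struct: A0 busy until I4 writes@12]
I6: IS=17 RO=18 EX=20 WR=21  [WAW R3: wait I5 write@16]
I7: IS=22 RO=23 EX=25 WR=26  [struct: A1 busy until I6 writes@21]
I8: IS=27 RO=28 EX=30 WR=31  [struct: A1 busy until I7 writes@26]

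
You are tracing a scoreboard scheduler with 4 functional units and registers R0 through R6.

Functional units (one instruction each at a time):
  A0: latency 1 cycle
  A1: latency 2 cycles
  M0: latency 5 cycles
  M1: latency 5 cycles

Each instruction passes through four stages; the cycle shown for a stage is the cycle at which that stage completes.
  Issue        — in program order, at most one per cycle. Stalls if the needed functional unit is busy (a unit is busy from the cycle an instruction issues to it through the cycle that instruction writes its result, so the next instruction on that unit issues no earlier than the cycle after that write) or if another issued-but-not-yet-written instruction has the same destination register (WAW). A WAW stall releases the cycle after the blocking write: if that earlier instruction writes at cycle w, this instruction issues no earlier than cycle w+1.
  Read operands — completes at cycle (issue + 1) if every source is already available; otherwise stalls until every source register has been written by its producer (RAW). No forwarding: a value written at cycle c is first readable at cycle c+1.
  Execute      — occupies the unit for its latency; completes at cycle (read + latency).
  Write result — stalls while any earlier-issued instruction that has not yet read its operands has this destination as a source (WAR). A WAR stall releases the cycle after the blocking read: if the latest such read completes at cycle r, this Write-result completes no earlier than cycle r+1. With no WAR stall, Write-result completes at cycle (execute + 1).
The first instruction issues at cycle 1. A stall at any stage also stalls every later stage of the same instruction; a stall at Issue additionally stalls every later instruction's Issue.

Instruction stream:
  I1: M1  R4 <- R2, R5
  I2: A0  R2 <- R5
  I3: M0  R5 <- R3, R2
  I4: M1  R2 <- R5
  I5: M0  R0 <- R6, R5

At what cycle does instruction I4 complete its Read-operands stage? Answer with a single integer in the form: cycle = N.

cycle 1: issue I1 (M1)
cycle 2: I1 read-ops · issue I2 (A0)
cycle 3: I2 read-ops · issue I3 (M0)
cycle 4: I2 finished on A0
cycle 5: I2→R2
cycle 6: I3 read-ops
cycle 7: I1 finished on M1
cycle 8: I1→R4
cycle 9: issue I4 (M1)
cycle 11: I3 finished on M0
cycle 12: I3→R5
cycle 13: I4 read-ops · issue I5 (M0)
cycle 14: I5 read-ops
cycle 18: I4 finished on M1
cycle 19: I4→R2 · I5 finished on M0
cycle 20: I5→R0

cycle = 13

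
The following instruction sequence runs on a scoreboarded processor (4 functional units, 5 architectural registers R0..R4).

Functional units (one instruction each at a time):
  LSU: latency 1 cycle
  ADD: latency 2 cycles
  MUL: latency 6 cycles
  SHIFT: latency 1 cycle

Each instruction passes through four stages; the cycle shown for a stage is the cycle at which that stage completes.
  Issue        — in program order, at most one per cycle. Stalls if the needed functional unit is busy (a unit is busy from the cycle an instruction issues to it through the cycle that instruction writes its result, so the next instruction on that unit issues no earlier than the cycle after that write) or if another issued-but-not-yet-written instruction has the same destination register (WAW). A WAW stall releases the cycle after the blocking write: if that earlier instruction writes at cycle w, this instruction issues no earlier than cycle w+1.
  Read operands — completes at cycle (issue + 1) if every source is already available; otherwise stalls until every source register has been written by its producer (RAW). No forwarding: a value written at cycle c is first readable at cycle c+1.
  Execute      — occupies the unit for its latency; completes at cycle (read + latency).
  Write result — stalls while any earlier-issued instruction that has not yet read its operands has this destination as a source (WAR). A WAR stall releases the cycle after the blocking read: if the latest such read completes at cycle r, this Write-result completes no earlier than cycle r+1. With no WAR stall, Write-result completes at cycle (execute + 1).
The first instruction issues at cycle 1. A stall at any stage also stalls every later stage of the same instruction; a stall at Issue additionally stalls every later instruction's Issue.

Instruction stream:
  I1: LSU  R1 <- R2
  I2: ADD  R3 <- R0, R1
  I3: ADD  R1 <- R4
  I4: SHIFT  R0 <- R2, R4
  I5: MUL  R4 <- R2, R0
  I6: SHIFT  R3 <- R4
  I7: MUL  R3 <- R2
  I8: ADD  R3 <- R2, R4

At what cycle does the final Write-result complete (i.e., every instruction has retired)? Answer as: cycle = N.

[1] I1→LSU
[2] I1 RO, I2→ADD
[3] I1 EX
[4] I1 WR R1
[5] I2 RO
[7] I2 EX
[8] I2 WR R3
[9] I3→ADD
[10] I3 RO, I4→SHIFT
[11] I4 RO, I5→MUL
[12] I3 EX, I4 EX
[13] I3 WR R1, I4 WR R0
[14] I5 RO, I6→SHIFT
[20] I5 EX
[21] I5 WR R4
[22] I6 RO
[23] I6 EX
[24] I6 WR R3
[25] I7→MUL
[26] I7 RO
[32] I7 EX
[33] I7 WR R3
[34] I8→ADD
[35] I8 RO
[37] I8 EX
[38] I8 WR R3

cycle = 38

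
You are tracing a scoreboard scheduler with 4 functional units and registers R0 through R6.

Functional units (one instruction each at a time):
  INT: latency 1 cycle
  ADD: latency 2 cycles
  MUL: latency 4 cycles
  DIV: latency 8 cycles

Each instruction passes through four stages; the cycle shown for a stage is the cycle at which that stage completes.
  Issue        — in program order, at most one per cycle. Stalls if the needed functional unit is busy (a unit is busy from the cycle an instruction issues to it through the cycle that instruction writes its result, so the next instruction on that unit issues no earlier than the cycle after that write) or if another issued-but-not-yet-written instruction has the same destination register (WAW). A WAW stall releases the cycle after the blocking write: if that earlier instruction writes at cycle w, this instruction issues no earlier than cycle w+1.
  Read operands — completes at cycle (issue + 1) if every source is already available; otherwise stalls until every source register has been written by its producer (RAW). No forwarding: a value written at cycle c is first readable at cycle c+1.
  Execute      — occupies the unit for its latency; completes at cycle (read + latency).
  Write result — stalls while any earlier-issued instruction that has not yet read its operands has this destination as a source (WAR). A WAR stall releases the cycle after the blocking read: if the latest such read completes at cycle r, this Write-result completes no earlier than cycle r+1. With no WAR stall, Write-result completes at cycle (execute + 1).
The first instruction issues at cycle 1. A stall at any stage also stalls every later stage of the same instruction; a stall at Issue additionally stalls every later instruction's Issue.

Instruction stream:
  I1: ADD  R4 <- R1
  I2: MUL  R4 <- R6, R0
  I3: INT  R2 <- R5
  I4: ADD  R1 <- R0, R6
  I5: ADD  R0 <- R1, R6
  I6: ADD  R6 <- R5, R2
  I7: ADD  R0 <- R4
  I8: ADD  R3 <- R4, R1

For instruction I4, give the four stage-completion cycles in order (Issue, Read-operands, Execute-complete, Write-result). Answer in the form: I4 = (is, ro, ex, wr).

I4 = (8, 9, 11, 12)

t=1  I1 issues→ADD
t=2  I1 reads
t=4  I1 exec-done
t=5  I1 writes R4
t=6  I2 issues→MUL
t=7  I2 reads | I3 issues→INT
t=8  I3 reads | I4 issues→ADD
t=9  I3 exec-done | I4 reads
t=10  I3 writes R2
t=11  I2 exec-done | I4 exec-done
t=12  I2 writes R4 | I4 writes R1
t=13  I5 issues→ADD
t=14  I5 reads
t=16  I5 exec-done
t=17  I5 writes R0
t=18  I6 issues→ADD
t=19  I6 reads
t=21  I6 exec-done
t=22  I6 writes R6
t=23  I7 issues→ADD
t=24  I7 reads
t=26  I7 exec-done
t=27  I7 writes R0
t=28  I8 issues→ADD
t=29  I8 reads
t=31  I8 exec-done
t=32  I8 writes R3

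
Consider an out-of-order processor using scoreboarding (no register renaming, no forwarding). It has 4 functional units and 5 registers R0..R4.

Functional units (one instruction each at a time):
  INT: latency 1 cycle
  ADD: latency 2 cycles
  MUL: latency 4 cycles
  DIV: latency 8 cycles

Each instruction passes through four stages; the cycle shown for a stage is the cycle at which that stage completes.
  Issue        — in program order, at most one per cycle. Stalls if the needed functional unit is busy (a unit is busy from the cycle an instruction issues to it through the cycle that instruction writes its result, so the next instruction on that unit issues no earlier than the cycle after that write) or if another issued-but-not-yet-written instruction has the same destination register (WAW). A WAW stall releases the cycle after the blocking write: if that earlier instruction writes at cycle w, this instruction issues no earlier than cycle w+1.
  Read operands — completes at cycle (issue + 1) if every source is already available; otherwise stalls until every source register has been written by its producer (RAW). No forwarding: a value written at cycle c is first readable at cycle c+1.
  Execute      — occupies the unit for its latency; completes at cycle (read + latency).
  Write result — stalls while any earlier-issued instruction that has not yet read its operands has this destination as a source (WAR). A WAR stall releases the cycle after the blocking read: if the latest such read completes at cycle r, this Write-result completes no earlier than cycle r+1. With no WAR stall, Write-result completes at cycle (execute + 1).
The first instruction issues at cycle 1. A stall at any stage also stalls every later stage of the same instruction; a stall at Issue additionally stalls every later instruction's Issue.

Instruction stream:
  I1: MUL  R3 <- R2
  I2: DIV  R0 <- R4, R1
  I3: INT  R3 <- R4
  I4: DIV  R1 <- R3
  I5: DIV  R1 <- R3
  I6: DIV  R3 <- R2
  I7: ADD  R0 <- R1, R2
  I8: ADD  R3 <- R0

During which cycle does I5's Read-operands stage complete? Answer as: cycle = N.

t=1  I1→MUL
t=2  I1 RO; I2→DIV
t=3  I2 RO
t=6  I1 EX
t=7  I1 WR R3
t=8  I3→INT
t=9  I3 RO
t=10  I3 EX
t=11  I2 EX; I3 WR R3
t=12  I2 WR R0
t=13  I4→DIV
t=14  I4 RO
t=22  I4 EX
t=23  I4 WR R1
t=24  I5→DIV
t=25  I5 RO
t=33  I5 EX
t=34  I5 WR R1
t=35  I6→DIV
t=36  I6 RO; I7→ADD
t=37  I7 RO
t=39  I7 EX
t=40  I7 WR R0
t=44  I6 EX
t=45  I6 WR R3
t=46  I8→ADD
t=47  I8 RO
t=49  I8 EX
t=50  I8 WR R3

cycle = 25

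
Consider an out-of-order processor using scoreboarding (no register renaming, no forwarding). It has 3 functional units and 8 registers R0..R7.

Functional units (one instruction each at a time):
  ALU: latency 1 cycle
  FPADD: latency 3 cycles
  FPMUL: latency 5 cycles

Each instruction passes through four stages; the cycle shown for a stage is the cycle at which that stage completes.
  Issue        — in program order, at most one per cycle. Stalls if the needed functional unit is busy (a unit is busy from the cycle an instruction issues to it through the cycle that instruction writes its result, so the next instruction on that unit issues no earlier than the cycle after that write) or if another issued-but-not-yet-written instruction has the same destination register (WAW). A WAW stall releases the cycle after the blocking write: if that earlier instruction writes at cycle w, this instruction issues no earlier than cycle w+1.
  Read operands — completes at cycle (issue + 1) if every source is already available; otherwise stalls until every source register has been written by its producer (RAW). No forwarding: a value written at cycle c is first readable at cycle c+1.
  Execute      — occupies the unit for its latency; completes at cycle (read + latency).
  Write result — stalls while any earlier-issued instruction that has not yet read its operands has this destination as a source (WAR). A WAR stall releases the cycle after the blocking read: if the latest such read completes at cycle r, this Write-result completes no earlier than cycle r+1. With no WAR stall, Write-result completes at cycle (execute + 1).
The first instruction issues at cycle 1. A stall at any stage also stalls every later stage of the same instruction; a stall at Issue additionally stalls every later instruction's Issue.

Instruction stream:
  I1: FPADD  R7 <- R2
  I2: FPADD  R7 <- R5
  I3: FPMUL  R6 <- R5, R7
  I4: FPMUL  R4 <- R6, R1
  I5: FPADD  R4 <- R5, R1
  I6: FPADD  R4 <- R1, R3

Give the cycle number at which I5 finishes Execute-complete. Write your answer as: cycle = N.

cycle = 32

cycle 1: I1 dispatched to FPADD
cycle 2: I1 operands ready
cycle 5: I1 complete
cycle 6: R7←I1
cycle 7: I2 dispatched to FPADD
cycle 8: I2 operands ready, I3 dispatched to FPMUL
cycle 11: I2 complete
cycle 12: R7←I2
cycle 13: I3 operands ready
cycle 18: I3 complete
cycle 19: R6←I3
cycle 20: I4 dispatched to FPMUL
cycle 21: I4 operands ready
cycle 26: I4 complete
cycle 27: R4←I4
cycle 28: I5 dispatched to FPADD
cycle 29: I5 operands ready
cycle 32: I5 complete
cycle 33: R4←I5
cycle 34: I6 dispatched to FPADD
cycle 35: I6 operands ready
cycle 38: I6 complete
cycle 39: R4←I6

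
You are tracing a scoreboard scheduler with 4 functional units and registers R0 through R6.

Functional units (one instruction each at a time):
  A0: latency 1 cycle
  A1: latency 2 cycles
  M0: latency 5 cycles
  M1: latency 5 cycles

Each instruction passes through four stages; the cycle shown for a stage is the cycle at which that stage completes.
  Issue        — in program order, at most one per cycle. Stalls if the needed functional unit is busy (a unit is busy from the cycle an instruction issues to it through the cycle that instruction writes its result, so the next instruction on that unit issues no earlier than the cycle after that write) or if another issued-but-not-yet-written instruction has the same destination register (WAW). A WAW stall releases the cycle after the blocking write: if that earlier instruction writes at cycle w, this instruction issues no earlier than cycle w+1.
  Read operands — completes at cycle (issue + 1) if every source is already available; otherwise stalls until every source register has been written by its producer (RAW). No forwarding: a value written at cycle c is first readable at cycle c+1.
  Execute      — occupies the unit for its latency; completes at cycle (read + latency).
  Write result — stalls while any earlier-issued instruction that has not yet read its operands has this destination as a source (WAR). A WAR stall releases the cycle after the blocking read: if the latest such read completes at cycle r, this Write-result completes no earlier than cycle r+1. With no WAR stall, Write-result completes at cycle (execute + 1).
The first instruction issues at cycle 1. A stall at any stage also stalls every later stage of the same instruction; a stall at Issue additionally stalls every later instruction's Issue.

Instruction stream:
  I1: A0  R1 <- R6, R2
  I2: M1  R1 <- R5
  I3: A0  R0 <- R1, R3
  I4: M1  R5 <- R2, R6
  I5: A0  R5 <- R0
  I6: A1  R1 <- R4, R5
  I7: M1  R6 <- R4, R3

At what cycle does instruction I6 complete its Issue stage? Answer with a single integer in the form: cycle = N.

cycle = 22

c1: I1 issues→A0
c2: I1 reads
c3: I1 exec-done
c4: I1 writes R1
c5: I2 issues→M1
c6: I2 reads; I3 issues→A0
c11: I2 exec-done
c12: I2 writes R1
c13: I3 reads; I4 issues→M1
c14: I3 exec-done; I4 reads
c15: I3 writes R0
c19: I4 exec-done
c20: I4 writes R5
c21: I5 issues→A0
c22: I5 reads; I6 issues→A1
c23: I5 exec-done; I7 issues→M1
c24: I5 writes R5; I7 reads
c25: I6 reads
c27: I6 exec-done
c28: I6 writes R1
c29: I7 exec-done
c30: I7 writes R6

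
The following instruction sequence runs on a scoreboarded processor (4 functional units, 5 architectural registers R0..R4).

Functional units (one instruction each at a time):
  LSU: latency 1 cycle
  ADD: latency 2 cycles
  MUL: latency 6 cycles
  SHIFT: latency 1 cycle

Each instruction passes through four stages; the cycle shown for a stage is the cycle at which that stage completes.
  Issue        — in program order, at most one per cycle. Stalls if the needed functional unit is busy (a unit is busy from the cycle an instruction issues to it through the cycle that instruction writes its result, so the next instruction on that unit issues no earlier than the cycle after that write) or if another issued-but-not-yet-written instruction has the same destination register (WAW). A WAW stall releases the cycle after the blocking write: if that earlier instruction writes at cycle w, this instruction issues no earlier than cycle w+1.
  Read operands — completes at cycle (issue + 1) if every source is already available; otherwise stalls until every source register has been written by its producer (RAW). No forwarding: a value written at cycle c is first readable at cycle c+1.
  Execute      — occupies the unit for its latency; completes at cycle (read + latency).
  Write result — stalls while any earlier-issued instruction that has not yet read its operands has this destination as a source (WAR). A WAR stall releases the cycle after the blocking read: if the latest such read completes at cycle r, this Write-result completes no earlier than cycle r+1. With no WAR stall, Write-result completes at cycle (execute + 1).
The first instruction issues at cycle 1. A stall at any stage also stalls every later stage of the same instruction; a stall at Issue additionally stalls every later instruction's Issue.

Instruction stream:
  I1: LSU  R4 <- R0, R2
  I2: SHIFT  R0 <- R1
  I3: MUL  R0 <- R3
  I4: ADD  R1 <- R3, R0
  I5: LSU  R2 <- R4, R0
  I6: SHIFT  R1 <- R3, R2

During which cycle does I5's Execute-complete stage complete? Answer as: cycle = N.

cycle = 16

I1 -> (1, 2, 3, 4)
I2 -> (2, 3, 4, 5)
I3 -> (6, 7, 13, 14)  // WAW R0: wait I2 write@5
I4 -> (7, 15, 17, 18)  // RAW R0: wait I3 write@14
I5 -> (8, 15, 16, 17)  // RAW R0: wait I3 write@14
I6 -> (19, 20, 21, 22)  // WAW R1: wait I4 write@18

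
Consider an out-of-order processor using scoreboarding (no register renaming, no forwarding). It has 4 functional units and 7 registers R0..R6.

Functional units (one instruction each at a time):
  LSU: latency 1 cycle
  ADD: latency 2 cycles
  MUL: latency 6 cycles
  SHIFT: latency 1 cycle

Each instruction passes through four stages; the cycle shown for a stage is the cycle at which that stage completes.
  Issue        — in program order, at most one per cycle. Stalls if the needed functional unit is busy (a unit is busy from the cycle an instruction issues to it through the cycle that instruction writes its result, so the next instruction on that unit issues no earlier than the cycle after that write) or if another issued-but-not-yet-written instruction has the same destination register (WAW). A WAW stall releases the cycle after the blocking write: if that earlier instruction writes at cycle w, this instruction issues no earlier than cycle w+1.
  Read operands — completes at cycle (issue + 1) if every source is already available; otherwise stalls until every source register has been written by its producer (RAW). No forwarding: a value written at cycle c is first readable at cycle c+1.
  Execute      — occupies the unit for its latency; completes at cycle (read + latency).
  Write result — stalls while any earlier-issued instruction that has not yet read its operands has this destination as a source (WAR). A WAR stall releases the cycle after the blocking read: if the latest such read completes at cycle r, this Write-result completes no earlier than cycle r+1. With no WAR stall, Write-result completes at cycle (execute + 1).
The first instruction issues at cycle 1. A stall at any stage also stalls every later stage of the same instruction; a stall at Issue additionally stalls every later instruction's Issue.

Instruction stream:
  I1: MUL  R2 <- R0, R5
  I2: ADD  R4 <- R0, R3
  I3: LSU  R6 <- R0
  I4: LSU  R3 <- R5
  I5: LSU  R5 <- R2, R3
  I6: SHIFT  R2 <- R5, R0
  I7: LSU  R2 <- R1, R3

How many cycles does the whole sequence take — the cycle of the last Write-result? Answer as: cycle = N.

c1: I1 dispatched to MUL
c2: I1 operands ready | I2 dispatched to ADD
c3: I2 operands ready | I3 dispatched to LSU
c4: I3 operands ready
c5: I2 complete | I3 complete
c6: R4←I2 | R6←I3
c7: I4 dispatched to LSU
c8: I1 complete | I4 operands ready
c9: R2←I1 | I4 complete
c10: R3←I4
c11: I5 dispatched to LSU
c12: I5 operands ready | I6 dispatched to SHIFT
c13: I5 complete
c14: R5←I5
c15: I6 operands ready
c16: I6 complete
c17: R2←I6
c18: I7 dispatched to LSU
c19: I7 operands ready
c20: I7 complete
c21: R2←I7

cycle = 21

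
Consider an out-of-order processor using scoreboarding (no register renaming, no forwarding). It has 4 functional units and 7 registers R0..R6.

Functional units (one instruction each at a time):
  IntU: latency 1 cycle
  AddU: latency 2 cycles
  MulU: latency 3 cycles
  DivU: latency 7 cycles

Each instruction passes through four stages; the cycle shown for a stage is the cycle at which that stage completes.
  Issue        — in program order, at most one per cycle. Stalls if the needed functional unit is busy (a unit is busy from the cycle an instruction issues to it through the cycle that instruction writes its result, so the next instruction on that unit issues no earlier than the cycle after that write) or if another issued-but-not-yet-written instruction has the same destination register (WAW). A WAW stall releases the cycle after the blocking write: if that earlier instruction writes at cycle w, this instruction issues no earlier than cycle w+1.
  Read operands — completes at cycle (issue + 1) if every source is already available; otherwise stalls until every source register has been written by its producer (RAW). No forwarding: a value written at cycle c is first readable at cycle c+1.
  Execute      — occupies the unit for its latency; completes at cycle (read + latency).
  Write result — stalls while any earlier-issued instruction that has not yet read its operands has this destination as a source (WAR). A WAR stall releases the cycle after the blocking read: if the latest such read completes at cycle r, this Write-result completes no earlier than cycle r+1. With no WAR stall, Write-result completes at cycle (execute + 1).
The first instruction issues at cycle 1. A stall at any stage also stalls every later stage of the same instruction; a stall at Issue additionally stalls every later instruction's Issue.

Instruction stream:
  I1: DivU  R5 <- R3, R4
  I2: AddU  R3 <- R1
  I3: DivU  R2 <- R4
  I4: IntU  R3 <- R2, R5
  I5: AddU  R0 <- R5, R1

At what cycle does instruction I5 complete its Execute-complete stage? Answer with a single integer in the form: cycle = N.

cycle = 16

[I1] 1/2/9/10
[I2] 2/3/5/6
[I3] 11/12/19/20  (struct: DivU busy until I1 writes@10)
[I4] 12/21/22/23  (RAW R2: wait I3 write@20)
[I5] 13/14/16/17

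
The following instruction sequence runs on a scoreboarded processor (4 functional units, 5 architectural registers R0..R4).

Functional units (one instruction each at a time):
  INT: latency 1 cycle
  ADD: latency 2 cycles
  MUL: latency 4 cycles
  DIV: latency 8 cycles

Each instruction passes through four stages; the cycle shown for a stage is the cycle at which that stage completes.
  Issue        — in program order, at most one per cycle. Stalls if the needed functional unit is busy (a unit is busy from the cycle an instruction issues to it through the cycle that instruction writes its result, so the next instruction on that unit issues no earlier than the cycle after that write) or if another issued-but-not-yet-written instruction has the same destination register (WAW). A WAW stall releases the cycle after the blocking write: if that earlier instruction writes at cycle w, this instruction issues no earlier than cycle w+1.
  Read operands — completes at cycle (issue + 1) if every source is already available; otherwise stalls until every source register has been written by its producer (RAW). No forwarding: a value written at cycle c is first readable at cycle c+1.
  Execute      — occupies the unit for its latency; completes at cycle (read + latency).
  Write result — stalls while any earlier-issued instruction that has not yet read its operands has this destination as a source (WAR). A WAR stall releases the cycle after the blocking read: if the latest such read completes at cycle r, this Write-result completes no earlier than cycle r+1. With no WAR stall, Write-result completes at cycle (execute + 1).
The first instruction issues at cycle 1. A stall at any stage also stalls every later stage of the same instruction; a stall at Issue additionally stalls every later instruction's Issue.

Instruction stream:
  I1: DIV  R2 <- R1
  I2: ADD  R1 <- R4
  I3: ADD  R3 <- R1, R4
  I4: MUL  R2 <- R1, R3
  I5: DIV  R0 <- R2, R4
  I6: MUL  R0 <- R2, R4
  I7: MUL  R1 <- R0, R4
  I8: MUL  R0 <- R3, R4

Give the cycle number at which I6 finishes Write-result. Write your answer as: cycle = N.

I1: IS=1 RO=2 EX=10 WR=11
I2: IS=2 RO=3 EX=5 WR=6
I3: IS=7 RO=8 EX=10 WR=11  [struct: ADD busy until I2 writes@6]
I4: IS=12 RO=13 EX=17 WR=18  [WAW R2: wait I1 write@11]
I5: IS=13 RO=19 EX=27 WR=28  [RAW R2: wait I4 write@18]
I6: IS=29 RO=30 EX=34 WR=35  [WAW R0: wait I5 write@28]
I7: IS=36 RO=37 EX=41 WR=42  [struct: MUL busy until I6 writes@35]
I8: IS=43 RO=44 EX=48 WR=49  [struct: MUL busy until I7 writes@42]

cycle = 35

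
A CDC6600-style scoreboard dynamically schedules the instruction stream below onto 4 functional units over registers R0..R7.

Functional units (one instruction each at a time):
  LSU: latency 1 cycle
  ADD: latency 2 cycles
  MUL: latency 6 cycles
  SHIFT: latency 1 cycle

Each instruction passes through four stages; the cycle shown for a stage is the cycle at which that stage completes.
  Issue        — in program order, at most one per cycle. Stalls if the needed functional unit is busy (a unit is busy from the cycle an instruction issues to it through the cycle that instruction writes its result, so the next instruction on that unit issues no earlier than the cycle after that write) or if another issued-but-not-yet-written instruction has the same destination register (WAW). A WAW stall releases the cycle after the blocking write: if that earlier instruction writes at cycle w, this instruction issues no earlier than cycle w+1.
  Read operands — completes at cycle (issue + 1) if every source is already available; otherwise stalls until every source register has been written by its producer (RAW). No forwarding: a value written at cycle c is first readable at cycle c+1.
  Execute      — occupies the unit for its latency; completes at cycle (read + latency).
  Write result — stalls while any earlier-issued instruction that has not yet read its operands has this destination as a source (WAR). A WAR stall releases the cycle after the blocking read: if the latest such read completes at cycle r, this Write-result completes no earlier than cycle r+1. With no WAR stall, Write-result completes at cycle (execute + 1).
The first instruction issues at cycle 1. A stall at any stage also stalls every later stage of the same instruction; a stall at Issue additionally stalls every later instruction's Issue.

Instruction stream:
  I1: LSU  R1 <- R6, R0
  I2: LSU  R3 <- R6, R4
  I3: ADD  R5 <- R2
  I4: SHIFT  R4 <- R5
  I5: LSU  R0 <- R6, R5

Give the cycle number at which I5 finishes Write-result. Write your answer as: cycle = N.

  I1 | 1 | 2 | 3 | 4
  I2 | 5 | 6 | 7 | 8   struct: LSU busy until I1 writes@4
  I3 | 6 | 7 | 9 | 10
  I4 | 7 | 11 | 12 | 13   RAW R5: wait I3 write@10
  I5 | 9 | 11 | 12 | 13   struct: LSU busy until I2 writes@8 · RAW R5: wait I3 write@10

cycle = 13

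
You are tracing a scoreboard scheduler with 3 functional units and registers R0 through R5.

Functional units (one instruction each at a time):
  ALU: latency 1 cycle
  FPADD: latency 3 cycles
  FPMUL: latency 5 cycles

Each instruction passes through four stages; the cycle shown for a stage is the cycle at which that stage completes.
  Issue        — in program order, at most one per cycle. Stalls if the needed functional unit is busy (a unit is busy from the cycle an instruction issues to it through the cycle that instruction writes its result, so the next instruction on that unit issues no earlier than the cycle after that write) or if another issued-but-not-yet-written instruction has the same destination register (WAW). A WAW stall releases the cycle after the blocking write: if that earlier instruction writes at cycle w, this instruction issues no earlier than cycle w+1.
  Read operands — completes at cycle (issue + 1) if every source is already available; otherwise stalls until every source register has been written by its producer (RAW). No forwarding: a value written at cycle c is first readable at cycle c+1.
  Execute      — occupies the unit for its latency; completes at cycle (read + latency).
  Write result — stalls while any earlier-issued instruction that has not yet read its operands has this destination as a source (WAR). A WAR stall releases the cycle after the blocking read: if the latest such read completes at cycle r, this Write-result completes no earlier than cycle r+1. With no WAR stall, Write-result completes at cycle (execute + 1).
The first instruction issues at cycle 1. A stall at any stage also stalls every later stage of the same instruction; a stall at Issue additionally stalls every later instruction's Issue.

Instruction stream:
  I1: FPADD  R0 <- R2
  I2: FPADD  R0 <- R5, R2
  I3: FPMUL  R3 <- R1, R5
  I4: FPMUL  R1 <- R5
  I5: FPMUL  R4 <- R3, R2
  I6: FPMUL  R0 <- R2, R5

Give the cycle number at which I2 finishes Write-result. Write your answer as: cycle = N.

cycle = 12

I1  is:1  ro:2  ex:5  wr:6
I2  is:7  ro:8  ex:11  wr:12  — struct: FPADD busy until I1 writes@6
I3  is:8  ro:9  ex:14  wr:15
I4  is:16  ro:17  ex:22  wr:23  — struct: FPMUL busy until I3 writes@15
I5  is:24  ro:25  ex:30  wr:31  — struct: FPMUL busy until I4 writes@23
I6  is:32  ro:33  ex:38  wr:39  — struct: FPMUL busy until I5 writes@31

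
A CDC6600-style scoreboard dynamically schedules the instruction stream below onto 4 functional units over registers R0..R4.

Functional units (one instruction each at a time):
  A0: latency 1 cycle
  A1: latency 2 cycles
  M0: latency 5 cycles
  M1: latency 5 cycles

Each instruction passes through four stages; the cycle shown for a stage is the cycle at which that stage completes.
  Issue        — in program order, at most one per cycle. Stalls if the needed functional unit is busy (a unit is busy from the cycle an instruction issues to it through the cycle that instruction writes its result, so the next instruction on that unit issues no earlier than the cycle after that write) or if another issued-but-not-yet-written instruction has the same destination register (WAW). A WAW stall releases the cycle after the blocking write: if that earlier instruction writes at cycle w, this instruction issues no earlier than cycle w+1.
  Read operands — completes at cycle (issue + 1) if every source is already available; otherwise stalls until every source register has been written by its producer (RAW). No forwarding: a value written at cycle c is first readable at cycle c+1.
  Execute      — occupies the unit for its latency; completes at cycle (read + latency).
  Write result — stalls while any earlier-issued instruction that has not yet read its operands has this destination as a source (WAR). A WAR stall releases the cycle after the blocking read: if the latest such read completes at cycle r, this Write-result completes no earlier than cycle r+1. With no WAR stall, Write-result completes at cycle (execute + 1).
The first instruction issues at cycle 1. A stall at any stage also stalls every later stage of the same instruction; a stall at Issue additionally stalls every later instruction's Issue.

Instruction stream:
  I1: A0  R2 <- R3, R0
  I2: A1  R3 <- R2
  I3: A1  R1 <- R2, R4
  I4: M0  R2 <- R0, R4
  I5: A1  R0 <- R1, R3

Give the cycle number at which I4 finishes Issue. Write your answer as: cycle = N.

[I1] 1/2/3/4
[I2] 2/5/7/8  (RAW R2: wait I1 write@4)
[I3] 9/10/12/13  (struct: A1 busy until I2 writes@8)
[I4] 10/11/16/17
[I5] 14/15/17/18  (struct: A1 busy until I3 writes@13)

cycle = 10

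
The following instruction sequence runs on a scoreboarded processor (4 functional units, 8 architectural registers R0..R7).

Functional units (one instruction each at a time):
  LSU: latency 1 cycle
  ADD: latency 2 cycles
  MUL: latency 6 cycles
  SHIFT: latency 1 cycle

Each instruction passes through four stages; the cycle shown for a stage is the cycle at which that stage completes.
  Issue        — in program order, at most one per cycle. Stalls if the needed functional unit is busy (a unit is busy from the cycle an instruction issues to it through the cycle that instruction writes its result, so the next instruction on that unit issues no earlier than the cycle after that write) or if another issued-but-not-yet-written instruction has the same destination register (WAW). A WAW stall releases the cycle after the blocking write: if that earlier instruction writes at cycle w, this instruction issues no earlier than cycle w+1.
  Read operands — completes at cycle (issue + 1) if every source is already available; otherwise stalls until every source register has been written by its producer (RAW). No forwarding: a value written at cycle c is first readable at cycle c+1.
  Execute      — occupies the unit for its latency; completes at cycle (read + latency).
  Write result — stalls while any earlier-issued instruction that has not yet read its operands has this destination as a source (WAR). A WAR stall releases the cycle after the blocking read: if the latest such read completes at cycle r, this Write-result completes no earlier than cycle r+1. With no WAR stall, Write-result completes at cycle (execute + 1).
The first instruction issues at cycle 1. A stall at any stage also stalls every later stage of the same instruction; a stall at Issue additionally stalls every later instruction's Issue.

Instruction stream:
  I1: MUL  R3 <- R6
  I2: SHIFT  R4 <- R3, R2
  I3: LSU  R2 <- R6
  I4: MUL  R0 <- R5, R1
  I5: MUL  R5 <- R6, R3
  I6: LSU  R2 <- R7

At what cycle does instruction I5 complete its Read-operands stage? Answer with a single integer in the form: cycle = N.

cycle = 20

I1  is:1  ro:2  ex:8  wr:9
I2  is:2  ro:10  ex:11  wr:12  — RAW R3: wait I1 write@9
I3  is:3  ro:4  ex:5  wr:11  — WAR R2: wait I2 read@10
I4  is:10  ro:11  ex:17  wr:18  — struct: MUL busy until I1 writes@9
I5  is:19  ro:20  ex:26  wr:27  — struct: MUL busy until I4 writes@18
I6  is:20  ro:21  ex:22  wr:23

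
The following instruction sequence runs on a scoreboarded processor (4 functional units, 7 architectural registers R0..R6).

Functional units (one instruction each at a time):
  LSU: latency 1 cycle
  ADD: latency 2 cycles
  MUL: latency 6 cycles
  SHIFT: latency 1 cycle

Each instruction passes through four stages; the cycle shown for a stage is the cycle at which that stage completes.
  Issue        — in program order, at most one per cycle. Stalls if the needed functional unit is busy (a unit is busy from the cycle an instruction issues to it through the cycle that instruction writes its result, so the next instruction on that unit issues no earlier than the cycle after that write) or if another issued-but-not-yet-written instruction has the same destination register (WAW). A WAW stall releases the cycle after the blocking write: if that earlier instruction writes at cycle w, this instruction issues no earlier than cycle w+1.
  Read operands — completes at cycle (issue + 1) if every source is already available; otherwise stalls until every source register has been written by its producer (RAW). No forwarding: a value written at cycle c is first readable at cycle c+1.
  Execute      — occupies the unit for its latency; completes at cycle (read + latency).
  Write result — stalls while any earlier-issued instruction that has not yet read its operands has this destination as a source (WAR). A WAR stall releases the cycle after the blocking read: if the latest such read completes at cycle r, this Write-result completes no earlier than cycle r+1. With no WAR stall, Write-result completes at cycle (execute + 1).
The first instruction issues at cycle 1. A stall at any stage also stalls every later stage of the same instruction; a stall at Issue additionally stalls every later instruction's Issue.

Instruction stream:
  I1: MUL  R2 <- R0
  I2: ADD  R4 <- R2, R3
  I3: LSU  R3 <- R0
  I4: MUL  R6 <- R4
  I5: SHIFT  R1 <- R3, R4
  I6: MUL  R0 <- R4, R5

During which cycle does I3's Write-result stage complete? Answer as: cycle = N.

I1 -> (1, 2, 8, 9)
I2 -> (2, 10, 12, 13)  // RAW R2: wait I1 write@9
I3 -> (3, 4, 5, 11)  // WAR R3: wait I2 read@10
I4 -> (10, 14, 20, 21)  // struct: MUL busy until I1 writes@9, RAW R4: wait I2 write@13
I5 -> (11, 14, 15, 16)  // RAW R4: wait I2 write@13
I6 -> (22, 23, 29, 30)  // struct: MUL busy until I4 writes@21

cycle = 11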